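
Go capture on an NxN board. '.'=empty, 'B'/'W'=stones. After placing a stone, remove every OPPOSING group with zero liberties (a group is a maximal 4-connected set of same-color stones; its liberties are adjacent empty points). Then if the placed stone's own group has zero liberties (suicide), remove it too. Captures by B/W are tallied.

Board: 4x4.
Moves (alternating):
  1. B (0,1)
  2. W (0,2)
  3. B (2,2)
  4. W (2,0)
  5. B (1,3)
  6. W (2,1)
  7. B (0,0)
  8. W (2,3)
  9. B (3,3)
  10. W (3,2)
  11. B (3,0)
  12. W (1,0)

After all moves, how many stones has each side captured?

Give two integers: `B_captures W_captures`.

Answer: 1 0

Derivation:
Move 1: B@(0,1) -> caps B=0 W=0
Move 2: W@(0,2) -> caps B=0 W=0
Move 3: B@(2,2) -> caps B=0 W=0
Move 4: W@(2,0) -> caps B=0 W=0
Move 5: B@(1,3) -> caps B=0 W=0
Move 6: W@(2,1) -> caps B=0 W=0
Move 7: B@(0,0) -> caps B=0 W=0
Move 8: W@(2,3) -> caps B=0 W=0
Move 9: B@(3,3) -> caps B=1 W=0
Move 10: W@(3,2) -> caps B=1 W=0
Move 11: B@(3,0) -> caps B=1 W=0
Move 12: W@(1,0) -> caps B=1 W=0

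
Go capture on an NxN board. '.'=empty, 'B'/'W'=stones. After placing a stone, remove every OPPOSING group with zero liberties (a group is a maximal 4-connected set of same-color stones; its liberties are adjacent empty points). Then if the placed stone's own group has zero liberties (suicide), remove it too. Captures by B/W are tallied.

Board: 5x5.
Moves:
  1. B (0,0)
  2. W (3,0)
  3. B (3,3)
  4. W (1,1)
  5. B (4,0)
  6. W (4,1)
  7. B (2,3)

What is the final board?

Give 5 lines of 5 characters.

Answer: B....
.W...
...B.
W..B.
.W...

Derivation:
Move 1: B@(0,0) -> caps B=0 W=0
Move 2: W@(3,0) -> caps B=0 W=0
Move 3: B@(3,3) -> caps B=0 W=0
Move 4: W@(1,1) -> caps B=0 W=0
Move 5: B@(4,0) -> caps B=0 W=0
Move 6: W@(4,1) -> caps B=0 W=1
Move 7: B@(2,3) -> caps B=0 W=1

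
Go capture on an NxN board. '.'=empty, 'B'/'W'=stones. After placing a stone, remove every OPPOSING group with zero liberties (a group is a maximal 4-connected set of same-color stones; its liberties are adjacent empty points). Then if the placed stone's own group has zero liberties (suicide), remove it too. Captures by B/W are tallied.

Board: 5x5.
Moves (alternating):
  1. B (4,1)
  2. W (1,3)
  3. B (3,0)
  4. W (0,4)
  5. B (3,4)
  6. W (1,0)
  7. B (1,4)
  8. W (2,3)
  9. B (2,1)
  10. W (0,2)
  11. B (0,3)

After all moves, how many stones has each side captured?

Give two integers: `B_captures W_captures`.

Answer: 1 0

Derivation:
Move 1: B@(4,1) -> caps B=0 W=0
Move 2: W@(1,3) -> caps B=0 W=0
Move 3: B@(3,0) -> caps B=0 W=0
Move 4: W@(0,4) -> caps B=0 W=0
Move 5: B@(3,4) -> caps B=0 W=0
Move 6: W@(1,0) -> caps B=0 W=0
Move 7: B@(1,4) -> caps B=0 W=0
Move 8: W@(2,3) -> caps B=0 W=0
Move 9: B@(2,1) -> caps B=0 W=0
Move 10: W@(0,2) -> caps B=0 W=0
Move 11: B@(0,3) -> caps B=1 W=0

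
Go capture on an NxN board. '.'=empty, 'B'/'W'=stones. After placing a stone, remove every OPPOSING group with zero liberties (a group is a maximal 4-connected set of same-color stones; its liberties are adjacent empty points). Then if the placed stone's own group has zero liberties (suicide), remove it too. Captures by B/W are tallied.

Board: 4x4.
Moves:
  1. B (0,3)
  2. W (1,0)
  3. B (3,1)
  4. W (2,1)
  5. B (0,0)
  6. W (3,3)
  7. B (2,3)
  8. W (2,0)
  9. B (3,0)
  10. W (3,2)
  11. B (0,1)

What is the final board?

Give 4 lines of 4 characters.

Answer: BB.B
W...
WW.B
..WW

Derivation:
Move 1: B@(0,3) -> caps B=0 W=0
Move 2: W@(1,0) -> caps B=0 W=0
Move 3: B@(3,1) -> caps B=0 W=0
Move 4: W@(2,1) -> caps B=0 W=0
Move 5: B@(0,0) -> caps B=0 W=0
Move 6: W@(3,3) -> caps B=0 W=0
Move 7: B@(2,3) -> caps B=0 W=0
Move 8: W@(2,0) -> caps B=0 W=0
Move 9: B@(3,0) -> caps B=0 W=0
Move 10: W@(3,2) -> caps B=0 W=2
Move 11: B@(0,1) -> caps B=0 W=2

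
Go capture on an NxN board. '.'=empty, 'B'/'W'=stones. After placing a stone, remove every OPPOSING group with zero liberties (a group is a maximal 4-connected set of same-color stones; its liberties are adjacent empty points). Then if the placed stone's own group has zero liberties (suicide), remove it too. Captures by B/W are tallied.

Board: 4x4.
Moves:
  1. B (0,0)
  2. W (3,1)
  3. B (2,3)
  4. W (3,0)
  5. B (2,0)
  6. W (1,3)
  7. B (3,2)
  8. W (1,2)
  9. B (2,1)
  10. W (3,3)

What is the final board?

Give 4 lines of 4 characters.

Answer: B...
..WW
BB.B
..B.

Derivation:
Move 1: B@(0,0) -> caps B=0 W=0
Move 2: W@(3,1) -> caps B=0 W=0
Move 3: B@(2,3) -> caps B=0 W=0
Move 4: W@(3,0) -> caps B=0 W=0
Move 5: B@(2,0) -> caps B=0 W=0
Move 6: W@(1,3) -> caps B=0 W=0
Move 7: B@(3,2) -> caps B=0 W=0
Move 8: W@(1,2) -> caps B=0 W=0
Move 9: B@(2,1) -> caps B=2 W=0
Move 10: W@(3,3) -> caps B=2 W=0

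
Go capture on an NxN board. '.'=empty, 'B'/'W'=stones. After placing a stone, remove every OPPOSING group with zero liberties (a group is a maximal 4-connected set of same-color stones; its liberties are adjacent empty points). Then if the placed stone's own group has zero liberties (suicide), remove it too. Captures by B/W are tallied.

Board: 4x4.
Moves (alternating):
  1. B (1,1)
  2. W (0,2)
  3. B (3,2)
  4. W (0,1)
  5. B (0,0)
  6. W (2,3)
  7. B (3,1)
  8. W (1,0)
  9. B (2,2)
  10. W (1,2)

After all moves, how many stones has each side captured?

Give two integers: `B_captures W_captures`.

Answer: 0 1

Derivation:
Move 1: B@(1,1) -> caps B=0 W=0
Move 2: W@(0,2) -> caps B=0 W=0
Move 3: B@(3,2) -> caps B=0 W=0
Move 4: W@(0,1) -> caps B=0 W=0
Move 5: B@(0,0) -> caps B=0 W=0
Move 6: W@(2,3) -> caps B=0 W=0
Move 7: B@(3,1) -> caps B=0 W=0
Move 8: W@(1,0) -> caps B=0 W=1
Move 9: B@(2,2) -> caps B=0 W=1
Move 10: W@(1,2) -> caps B=0 W=1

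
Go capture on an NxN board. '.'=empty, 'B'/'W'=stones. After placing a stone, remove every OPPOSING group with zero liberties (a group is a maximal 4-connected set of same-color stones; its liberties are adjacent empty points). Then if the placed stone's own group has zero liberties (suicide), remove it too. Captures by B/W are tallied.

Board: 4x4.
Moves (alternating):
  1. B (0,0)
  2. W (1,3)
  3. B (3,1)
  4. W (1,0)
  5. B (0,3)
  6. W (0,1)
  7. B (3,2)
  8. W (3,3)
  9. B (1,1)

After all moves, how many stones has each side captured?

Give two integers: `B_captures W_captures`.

Move 1: B@(0,0) -> caps B=0 W=0
Move 2: W@(1,3) -> caps B=0 W=0
Move 3: B@(3,1) -> caps B=0 W=0
Move 4: W@(1,0) -> caps B=0 W=0
Move 5: B@(0,3) -> caps B=0 W=0
Move 6: W@(0,1) -> caps B=0 W=1
Move 7: B@(3,2) -> caps B=0 W=1
Move 8: W@(3,3) -> caps B=0 W=1
Move 9: B@(1,1) -> caps B=0 W=1

Answer: 0 1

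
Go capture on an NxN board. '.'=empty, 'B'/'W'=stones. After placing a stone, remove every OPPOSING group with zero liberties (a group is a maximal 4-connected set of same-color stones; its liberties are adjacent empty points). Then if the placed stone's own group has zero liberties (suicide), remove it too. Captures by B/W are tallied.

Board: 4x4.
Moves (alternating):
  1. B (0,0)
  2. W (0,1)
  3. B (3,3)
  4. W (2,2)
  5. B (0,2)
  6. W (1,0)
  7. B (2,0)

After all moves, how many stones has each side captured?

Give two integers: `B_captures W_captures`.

Answer: 0 1

Derivation:
Move 1: B@(0,0) -> caps B=0 W=0
Move 2: W@(0,1) -> caps B=0 W=0
Move 3: B@(3,3) -> caps B=0 W=0
Move 4: W@(2,2) -> caps B=0 W=0
Move 5: B@(0,2) -> caps B=0 W=0
Move 6: W@(1,0) -> caps B=0 W=1
Move 7: B@(2,0) -> caps B=0 W=1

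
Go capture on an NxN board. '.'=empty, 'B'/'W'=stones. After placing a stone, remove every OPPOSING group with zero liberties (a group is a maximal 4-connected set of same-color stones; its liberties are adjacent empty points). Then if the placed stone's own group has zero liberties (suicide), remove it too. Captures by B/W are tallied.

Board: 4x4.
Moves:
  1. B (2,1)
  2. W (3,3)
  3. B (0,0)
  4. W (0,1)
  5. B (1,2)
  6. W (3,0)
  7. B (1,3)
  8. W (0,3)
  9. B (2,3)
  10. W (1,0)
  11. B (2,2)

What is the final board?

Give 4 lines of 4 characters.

Move 1: B@(2,1) -> caps B=0 W=0
Move 2: W@(3,3) -> caps B=0 W=0
Move 3: B@(0,0) -> caps B=0 W=0
Move 4: W@(0,1) -> caps B=0 W=0
Move 5: B@(1,2) -> caps B=0 W=0
Move 6: W@(3,0) -> caps B=0 W=0
Move 7: B@(1,3) -> caps B=0 W=0
Move 8: W@(0,3) -> caps B=0 W=0
Move 9: B@(2,3) -> caps B=0 W=0
Move 10: W@(1,0) -> caps B=0 W=1
Move 11: B@(2,2) -> caps B=0 W=1

Answer: .W.W
W.BB
.BBB
W..W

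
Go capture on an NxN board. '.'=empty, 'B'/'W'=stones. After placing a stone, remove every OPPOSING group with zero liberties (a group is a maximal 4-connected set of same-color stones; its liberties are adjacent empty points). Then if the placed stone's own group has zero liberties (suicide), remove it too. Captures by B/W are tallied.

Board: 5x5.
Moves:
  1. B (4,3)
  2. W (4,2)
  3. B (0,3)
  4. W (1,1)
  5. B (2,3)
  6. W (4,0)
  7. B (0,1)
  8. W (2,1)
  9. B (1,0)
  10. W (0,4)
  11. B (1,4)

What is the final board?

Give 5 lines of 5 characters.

Move 1: B@(4,3) -> caps B=0 W=0
Move 2: W@(4,2) -> caps B=0 W=0
Move 3: B@(0,3) -> caps B=0 W=0
Move 4: W@(1,1) -> caps B=0 W=0
Move 5: B@(2,3) -> caps B=0 W=0
Move 6: W@(4,0) -> caps B=0 W=0
Move 7: B@(0,1) -> caps B=0 W=0
Move 8: W@(2,1) -> caps B=0 W=0
Move 9: B@(1,0) -> caps B=0 W=0
Move 10: W@(0,4) -> caps B=0 W=0
Move 11: B@(1,4) -> caps B=1 W=0

Answer: .B.B.
BW..B
.W.B.
.....
W.WB.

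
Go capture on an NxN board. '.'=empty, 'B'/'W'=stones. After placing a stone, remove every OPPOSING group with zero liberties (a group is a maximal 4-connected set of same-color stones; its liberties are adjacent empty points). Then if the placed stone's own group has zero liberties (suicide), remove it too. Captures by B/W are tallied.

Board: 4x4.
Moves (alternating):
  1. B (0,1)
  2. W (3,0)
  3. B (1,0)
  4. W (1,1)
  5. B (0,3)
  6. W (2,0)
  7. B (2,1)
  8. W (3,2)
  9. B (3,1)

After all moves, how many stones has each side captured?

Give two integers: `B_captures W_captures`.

Answer: 2 0

Derivation:
Move 1: B@(0,1) -> caps B=0 W=0
Move 2: W@(3,0) -> caps B=0 W=0
Move 3: B@(1,0) -> caps B=0 W=0
Move 4: W@(1,1) -> caps B=0 W=0
Move 5: B@(0,3) -> caps B=0 W=0
Move 6: W@(2,0) -> caps B=0 W=0
Move 7: B@(2,1) -> caps B=0 W=0
Move 8: W@(3,2) -> caps B=0 W=0
Move 9: B@(3,1) -> caps B=2 W=0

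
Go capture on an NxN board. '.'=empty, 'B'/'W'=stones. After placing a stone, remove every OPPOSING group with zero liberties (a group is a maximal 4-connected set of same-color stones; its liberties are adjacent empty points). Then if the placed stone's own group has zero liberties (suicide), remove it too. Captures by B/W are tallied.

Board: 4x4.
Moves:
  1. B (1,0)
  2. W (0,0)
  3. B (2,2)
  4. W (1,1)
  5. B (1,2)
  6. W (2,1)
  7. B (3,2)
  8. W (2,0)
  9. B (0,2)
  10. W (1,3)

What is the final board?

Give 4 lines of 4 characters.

Move 1: B@(1,0) -> caps B=0 W=0
Move 2: W@(0,0) -> caps B=0 W=0
Move 3: B@(2,2) -> caps B=0 W=0
Move 4: W@(1,1) -> caps B=0 W=0
Move 5: B@(1,2) -> caps B=0 W=0
Move 6: W@(2,1) -> caps B=0 W=0
Move 7: B@(3,2) -> caps B=0 W=0
Move 8: W@(2,0) -> caps B=0 W=1
Move 9: B@(0,2) -> caps B=0 W=1
Move 10: W@(1,3) -> caps B=0 W=1

Answer: W.B.
.WBW
WWB.
..B.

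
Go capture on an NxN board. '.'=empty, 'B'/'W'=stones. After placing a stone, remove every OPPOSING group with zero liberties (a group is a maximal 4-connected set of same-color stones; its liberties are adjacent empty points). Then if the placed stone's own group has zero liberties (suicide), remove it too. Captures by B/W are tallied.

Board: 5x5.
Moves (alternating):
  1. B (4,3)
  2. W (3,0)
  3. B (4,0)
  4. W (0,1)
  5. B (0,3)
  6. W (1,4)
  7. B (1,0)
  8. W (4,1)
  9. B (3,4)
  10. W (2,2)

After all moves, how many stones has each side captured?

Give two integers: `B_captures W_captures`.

Move 1: B@(4,3) -> caps B=0 W=0
Move 2: W@(3,0) -> caps B=0 W=0
Move 3: B@(4,0) -> caps B=0 W=0
Move 4: W@(0,1) -> caps B=0 W=0
Move 5: B@(0,3) -> caps B=0 W=0
Move 6: W@(1,4) -> caps B=0 W=0
Move 7: B@(1,0) -> caps B=0 W=0
Move 8: W@(4,1) -> caps B=0 W=1
Move 9: B@(3,4) -> caps B=0 W=1
Move 10: W@(2,2) -> caps B=0 W=1

Answer: 0 1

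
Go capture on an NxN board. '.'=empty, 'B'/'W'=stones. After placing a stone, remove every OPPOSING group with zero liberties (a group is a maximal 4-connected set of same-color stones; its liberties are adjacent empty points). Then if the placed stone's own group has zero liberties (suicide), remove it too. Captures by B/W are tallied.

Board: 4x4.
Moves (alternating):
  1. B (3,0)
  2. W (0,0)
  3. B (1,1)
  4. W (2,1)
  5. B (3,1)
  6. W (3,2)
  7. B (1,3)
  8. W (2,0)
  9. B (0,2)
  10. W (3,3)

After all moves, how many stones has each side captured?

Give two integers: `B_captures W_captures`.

Move 1: B@(3,0) -> caps B=0 W=0
Move 2: W@(0,0) -> caps B=0 W=0
Move 3: B@(1,1) -> caps B=0 W=0
Move 4: W@(2,1) -> caps B=0 W=0
Move 5: B@(3,1) -> caps B=0 W=0
Move 6: W@(3,2) -> caps B=0 W=0
Move 7: B@(1,3) -> caps B=0 W=0
Move 8: W@(2,0) -> caps B=0 W=2
Move 9: B@(0,2) -> caps B=0 W=2
Move 10: W@(3,3) -> caps B=0 W=2

Answer: 0 2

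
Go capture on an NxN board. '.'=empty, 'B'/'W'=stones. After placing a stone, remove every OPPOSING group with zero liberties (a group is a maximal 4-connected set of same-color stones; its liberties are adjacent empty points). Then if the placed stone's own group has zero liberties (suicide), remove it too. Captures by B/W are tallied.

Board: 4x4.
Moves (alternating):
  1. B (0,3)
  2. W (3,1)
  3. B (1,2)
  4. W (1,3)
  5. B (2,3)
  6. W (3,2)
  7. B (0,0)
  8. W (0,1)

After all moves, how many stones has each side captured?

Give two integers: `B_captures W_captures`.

Move 1: B@(0,3) -> caps B=0 W=0
Move 2: W@(3,1) -> caps B=0 W=0
Move 3: B@(1,2) -> caps B=0 W=0
Move 4: W@(1,3) -> caps B=0 W=0
Move 5: B@(2,3) -> caps B=1 W=0
Move 6: W@(3,2) -> caps B=1 W=0
Move 7: B@(0,0) -> caps B=1 W=0
Move 8: W@(0,1) -> caps B=1 W=0

Answer: 1 0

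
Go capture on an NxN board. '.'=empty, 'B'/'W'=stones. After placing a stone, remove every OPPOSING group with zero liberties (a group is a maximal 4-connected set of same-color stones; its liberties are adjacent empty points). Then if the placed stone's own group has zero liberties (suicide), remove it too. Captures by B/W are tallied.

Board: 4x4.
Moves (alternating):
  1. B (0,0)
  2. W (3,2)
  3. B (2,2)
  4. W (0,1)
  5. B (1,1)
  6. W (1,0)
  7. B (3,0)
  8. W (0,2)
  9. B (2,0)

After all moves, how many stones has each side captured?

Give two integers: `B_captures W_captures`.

Move 1: B@(0,0) -> caps B=0 W=0
Move 2: W@(3,2) -> caps B=0 W=0
Move 3: B@(2,2) -> caps B=0 W=0
Move 4: W@(0,1) -> caps B=0 W=0
Move 5: B@(1,1) -> caps B=0 W=0
Move 6: W@(1,0) -> caps B=0 W=1
Move 7: B@(3,0) -> caps B=0 W=1
Move 8: W@(0,2) -> caps B=0 W=1
Move 9: B@(2,0) -> caps B=0 W=1

Answer: 0 1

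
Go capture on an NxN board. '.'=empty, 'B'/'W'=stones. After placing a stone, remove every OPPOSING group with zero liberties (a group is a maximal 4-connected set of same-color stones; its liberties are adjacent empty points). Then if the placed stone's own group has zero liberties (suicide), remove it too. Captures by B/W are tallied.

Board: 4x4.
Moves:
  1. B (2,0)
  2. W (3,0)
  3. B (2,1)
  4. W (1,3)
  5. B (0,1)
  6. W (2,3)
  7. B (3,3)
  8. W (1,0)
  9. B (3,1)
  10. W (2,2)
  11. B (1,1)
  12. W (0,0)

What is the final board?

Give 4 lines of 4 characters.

Move 1: B@(2,0) -> caps B=0 W=0
Move 2: W@(3,0) -> caps B=0 W=0
Move 3: B@(2,1) -> caps B=0 W=0
Move 4: W@(1,3) -> caps B=0 W=0
Move 5: B@(0,1) -> caps B=0 W=0
Move 6: W@(2,3) -> caps B=0 W=0
Move 7: B@(3,3) -> caps B=0 W=0
Move 8: W@(1,0) -> caps B=0 W=0
Move 9: B@(3,1) -> caps B=1 W=0
Move 10: W@(2,2) -> caps B=1 W=0
Move 11: B@(1,1) -> caps B=1 W=0
Move 12: W@(0,0) -> caps B=1 W=0

Answer: .B..
.B.W
BBWW
.B.B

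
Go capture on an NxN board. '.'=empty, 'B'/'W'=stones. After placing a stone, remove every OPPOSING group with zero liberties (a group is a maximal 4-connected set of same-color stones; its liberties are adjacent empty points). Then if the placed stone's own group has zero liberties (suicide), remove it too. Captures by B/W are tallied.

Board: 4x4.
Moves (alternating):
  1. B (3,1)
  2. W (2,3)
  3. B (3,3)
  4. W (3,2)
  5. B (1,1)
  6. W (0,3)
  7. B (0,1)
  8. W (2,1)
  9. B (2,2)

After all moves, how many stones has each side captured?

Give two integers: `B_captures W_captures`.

Answer: 0 1

Derivation:
Move 1: B@(3,1) -> caps B=0 W=0
Move 2: W@(2,3) -> caps B=0 W=0
Move 3: B@(3,3) -> caps B=0 W=0
Move 4: W@(3,2) -> caps B=0 W=1
Move 5: B@(1,1) -> caps B=0 W=1
Move 6: W@(0,3) -> caps B=0 W=1
Move 7: B@(0,1) -> caps B=0 W=1
Move 8: W@(2,1) -> caps B=0 W=1
Move 9: B@(2,2) -> caps B=0 W=1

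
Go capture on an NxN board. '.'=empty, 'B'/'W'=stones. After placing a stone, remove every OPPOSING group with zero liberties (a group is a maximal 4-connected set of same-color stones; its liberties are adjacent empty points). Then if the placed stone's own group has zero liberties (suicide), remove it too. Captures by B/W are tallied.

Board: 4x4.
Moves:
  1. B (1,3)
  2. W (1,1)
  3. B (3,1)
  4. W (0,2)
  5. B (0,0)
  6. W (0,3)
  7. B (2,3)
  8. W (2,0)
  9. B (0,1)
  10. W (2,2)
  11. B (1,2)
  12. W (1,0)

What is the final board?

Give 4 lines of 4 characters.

Move 1: B@(1,3) -> caps B=0 W=0
Move 2: W@(1,1) -> caps B=0 W=0
Move 3: B@(3,1) -> caps B=0 W=0
Move 4: W@(0,2) -> caps B=0 W=0
Move 5: B@(0,0) -> caps B=0 W=0
Move 6: W@(0,3) -> caps B=0 W=0
Move 7: B@(2,3) -> caps B=0 W=0
Move 8: W@(2,0) -> caps B=0 W=0
Move 9: B@(0,1) -> caps B=0 W=0
Move 10: W@(2,2) -> caps B=0 W=0
Move 11: B@(1,2) -> caps B=2 W=0
Move 12: W@(1,0) -> caps B=2 W=0

Answer: BB..
WWBB
W.WB
.B..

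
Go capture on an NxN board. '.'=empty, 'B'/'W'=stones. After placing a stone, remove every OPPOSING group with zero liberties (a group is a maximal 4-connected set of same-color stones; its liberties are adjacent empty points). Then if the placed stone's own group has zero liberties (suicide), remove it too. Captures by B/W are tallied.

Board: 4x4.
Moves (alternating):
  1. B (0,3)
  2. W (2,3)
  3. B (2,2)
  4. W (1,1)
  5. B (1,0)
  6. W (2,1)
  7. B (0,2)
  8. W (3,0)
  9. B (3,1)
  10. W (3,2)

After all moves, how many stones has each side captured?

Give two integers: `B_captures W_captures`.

Answer: 0 1

Derivation:
Move 1: B@(0,3) -> caps B=0 W=0
Move 2: W@(2,3) -> caps B=0 W=0
Move 3: B@(2,2) -> caps B=0 W=0
Move 4: W@(1,1) -> caps B=0 W=0
Move 5: B@(1,0) -> caps B=0 W=0
Move 6: W@(2,1) -> caps B=0 W=0
Move 7: B@(0,2) -> caps B=0 W=0
Move 8: W@(3,0) -> caps B=0 W=0
Move 9: B@(3,1) -> caps B=0 W=0
Move 10: W@(3,2) -> caps B=0 W=1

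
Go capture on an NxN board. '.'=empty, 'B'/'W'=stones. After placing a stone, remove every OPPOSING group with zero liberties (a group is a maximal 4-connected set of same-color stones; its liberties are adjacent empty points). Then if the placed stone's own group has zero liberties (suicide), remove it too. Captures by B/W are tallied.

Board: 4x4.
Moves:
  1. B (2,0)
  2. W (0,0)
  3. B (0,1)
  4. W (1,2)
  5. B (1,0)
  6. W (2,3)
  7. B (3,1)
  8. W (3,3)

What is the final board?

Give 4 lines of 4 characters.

Move 1: B@(2,0) -> caps B=0 W=0
Move 2: W@(0,0) -> caps B=0 W=0
Move 3: B@(0,1) -> caps B=0 W=0
Move 4: W@(1,2) -> caps B=0 W=0
Move 5: B@(1,0) -> caps B=1 W=0
Move 6: W@(2,3) -> caps B=1 W=0
Move 7: B@(3,1) -> caps B=1 W=0
Move 8: W@(3,3) -> caps B=1 W=0

Answer: .B..
B.W.
B..W
.B.W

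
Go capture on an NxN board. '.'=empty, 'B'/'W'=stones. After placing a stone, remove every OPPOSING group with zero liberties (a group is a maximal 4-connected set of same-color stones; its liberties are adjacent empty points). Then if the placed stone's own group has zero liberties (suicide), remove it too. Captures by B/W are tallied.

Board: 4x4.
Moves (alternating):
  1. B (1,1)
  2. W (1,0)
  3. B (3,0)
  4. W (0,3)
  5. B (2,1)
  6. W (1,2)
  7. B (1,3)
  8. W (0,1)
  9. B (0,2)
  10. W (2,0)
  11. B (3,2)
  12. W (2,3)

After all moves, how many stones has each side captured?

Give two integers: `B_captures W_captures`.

Move 1: B@(1,1) -> caps B=0 W=0
Move 2: W@(1,0) -> caps B=0 W=0
Move 3: B@(3,0) -> caps B=0 W=0
Move 4: W@(0,3) -> caps B=0 W=0
Move 5: B@(2,1) -> caps B=0 W=0
Move 6: W@(1,2) -> caps B=0 W=0
Move 7: B@(1,3) -> caps B=0 W=0
Move 8: W@(0,1) -> caps B=0 W=0
Move 9: B@(0,2) -> caps B=1 W=0
Move 10: W@(2,0) -> caps B=1 W=0
Move 11: B@(3,2) -> caps B=1 W=0
Move 12: W@(2,3) -> caps B=1 W=0

Answer: 1 0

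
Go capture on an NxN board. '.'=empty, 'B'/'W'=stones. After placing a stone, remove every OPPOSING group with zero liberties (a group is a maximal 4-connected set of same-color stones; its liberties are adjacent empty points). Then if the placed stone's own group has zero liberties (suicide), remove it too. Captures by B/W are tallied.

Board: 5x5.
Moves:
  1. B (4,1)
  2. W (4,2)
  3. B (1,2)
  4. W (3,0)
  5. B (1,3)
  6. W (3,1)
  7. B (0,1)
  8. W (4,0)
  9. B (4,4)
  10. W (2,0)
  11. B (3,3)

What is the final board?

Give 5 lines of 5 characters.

Move 1: B@(4,1) -> caps B=0 W=0
Move 2: W@(4,2) -> caps B=0 W=0
Move 3: B@(1,2) -> caps B=0 W=0
Move 4: W@(3,0) -> caps B=0 W=0
Move 5: B@(1,3) -> caps B=0 W=0
Move 6: W@(3,1) -> caps B=0 W=0
Move 7: B@(0,1) -> caps B=0 W=0
Move 8: W@(4,0) -> caps B=0 W=1
Move 9: B@(4,4) -> caps B=0 W=1
Move 10: W@(2,0) -> caps B=0 W=1
Move 11: B@(3,3) -> caps B=0 W=1

Answer: .B...
..BB.
W....
WW.B.
W.W.B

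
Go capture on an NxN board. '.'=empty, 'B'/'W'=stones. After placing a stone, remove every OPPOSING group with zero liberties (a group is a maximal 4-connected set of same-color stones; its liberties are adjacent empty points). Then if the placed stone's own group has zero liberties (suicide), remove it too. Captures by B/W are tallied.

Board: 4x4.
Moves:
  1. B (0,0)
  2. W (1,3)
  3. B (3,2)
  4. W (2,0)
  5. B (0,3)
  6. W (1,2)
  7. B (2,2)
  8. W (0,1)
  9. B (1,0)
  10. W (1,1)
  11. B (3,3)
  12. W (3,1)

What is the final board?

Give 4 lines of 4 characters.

Answer: .W.B
.WWW
W.B.
.WBB

Derivation:
Move 1: B@(0,0) -> caps B=0 W=0
Move 2: W@(1,3) -> caps B=0 W=0
Move 3: B@(3,2) -> caps B=0 W=0
Move 4: W@(2,0) -> caps B=0 W=0
Move 5: B@(0,3) -> caps B=0 W=0
Move 6: W@(1,2) -> caps B=0 W=0
Move 7: B@(2,2) -> caps B=0 W=0
Move 8: W@(0,1) -> caps B=0 W=0
Move 9: B@(1,0) -> caps B=0 W=0
Move 10: W@(1,1) -> caps B=0 W=2
Move 11: B@(3,3) -> caps B=0 W=2
Move 12: W@(3,1) -> caps B=0 W=2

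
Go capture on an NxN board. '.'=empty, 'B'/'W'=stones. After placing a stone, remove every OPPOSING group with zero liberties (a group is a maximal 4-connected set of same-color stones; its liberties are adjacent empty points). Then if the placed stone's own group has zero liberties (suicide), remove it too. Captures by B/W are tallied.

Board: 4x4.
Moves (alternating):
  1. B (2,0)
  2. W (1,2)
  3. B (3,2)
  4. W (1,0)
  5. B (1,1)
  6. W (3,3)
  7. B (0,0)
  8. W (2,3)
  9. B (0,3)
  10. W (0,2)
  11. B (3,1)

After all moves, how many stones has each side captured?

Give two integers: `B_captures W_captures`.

Answer: 1 0

Derivation:
Move 1: B@(2,0) -> caps B=0 W=0
Move 2: W@(1,2) -> caps B=0 W=0
Move 3: B@(3,2) -> caps B=0 W=0
Move 4: W@(1,0) -> caps B=0 W=0
Move 5: B@(1,1) -> caps B=0 W=0
Move 6: W@(3,3) -> caps B=0 W=0
Move 7: B@(0,0) -> caps B=1 W=0
Move 8: W@(2,3) -> caps B=1 W=0
Move 9: B@(0,3) -> caps B=1 W=0
Move 10: W@(0,2) -> caps B=1 W=0
Move 11: B@(3,1) -> caps B=1 W=0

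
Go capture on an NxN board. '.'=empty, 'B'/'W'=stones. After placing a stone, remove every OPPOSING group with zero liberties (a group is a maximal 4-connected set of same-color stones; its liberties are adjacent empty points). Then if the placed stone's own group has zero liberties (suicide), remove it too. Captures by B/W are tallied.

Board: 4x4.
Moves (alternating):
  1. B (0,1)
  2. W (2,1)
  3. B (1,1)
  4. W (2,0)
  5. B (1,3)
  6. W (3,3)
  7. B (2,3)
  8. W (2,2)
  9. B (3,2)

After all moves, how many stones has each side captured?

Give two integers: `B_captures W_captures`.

Move 1: B@(0,1) -> caps B=0 W=0
Move 2: W@(2,1) -> caps B=0 W=0
Move 3: B@(1,1) -> caps B=0 W=0
Move 4: W@(2,0) -> caps B=0 W=0
Move 5: B@(1,3) -> caps B=0 W=0
Move 6: W@(3,3) -> caps B=0 W=0
Move 7: B@(2,3) -> caps B=0 W=0
Move 8: W@(2,2) -> caps B=0 W=0
Move 9: B@(3,2) -> caps B=1 W=0

Answer: 1 0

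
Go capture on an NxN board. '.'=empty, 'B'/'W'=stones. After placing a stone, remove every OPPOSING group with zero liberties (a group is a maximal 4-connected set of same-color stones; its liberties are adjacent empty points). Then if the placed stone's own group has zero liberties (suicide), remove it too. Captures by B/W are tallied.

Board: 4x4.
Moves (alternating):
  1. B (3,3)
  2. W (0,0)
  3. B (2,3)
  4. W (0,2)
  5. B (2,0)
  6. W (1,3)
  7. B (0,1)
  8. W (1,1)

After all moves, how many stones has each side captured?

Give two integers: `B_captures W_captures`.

Answer: 0 1

Derivation:
Move 1: B@(3,3) -> caps B=0 W=0
Move 2: W@(0,0) -> caps B=0 W=0
Move 3: B@(2,3) -> caps B=0 W=0
Move 4: W@(0,2) -> caps B=0 W=0
Move 5: B@(2,0) -> caps B=0 W=0
Move 6: W@(1,3) -> caps B=0 W=0
Move 7: B@(0,1) -> caps B=0 W=0
Move 8: W@(1,1) -> caps B=0 W=1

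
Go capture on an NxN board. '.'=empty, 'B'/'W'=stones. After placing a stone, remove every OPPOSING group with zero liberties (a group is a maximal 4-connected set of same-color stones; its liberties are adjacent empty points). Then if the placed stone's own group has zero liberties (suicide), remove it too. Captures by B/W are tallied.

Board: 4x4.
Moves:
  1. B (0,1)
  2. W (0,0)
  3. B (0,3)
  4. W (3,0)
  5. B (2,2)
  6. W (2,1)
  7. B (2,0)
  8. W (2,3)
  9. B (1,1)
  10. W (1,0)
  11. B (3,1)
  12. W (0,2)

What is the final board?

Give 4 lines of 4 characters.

Answer: WBWB
WB..
.WBW
WB..

Derivation:
Move 1: B@(0,1) -> caps B=0 W=0
Move 2: W@(0,0) -> caps B=0 W=0
Move 3: B@(0,3) -> caps B=0 W=0
Move 4: W@(3,0) -> caps B=0 W=0
Move 5: B@(2,2) -> caps B=0 W=0
Move 6: W@(2,1) -> caps B=0 W=0
Move 7: B@(2,0) -> caps B=0 W=0
Move 8: W@(2,3) -> caps B=0 W=0
Move 9: B@(1,1) -> caps B=0 W=0
Move 10: W@(1,0) -> caps B=0 W=1
Move 11: B@(3,1) -> caps B=0 W=1
Move 12: W@(0,2) -> caps B=0 W=1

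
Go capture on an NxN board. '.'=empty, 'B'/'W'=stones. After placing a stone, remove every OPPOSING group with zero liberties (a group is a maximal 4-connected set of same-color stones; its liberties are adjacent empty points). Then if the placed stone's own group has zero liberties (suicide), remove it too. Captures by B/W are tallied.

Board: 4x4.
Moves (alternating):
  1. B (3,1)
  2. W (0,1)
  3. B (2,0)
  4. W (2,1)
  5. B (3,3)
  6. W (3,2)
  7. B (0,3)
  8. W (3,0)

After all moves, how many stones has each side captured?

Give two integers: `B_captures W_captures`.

Answer: 0 1

Derivation:
Move 1: B@(3,1) -> caps B=0 W=0
Move 2: W@(0,1) -> caps B=0 W=0
Move 3: B@(2,0) -> caps B=0 W=0
Move 4: W@(2,1) -> caps B=0 W=0
Move 5: B@(3,3) -> caps B=0 W=0
Move 6: W@(3,2) -> caps B=0 W=0
Move 7: B@(0,3) -> caps B=0 W=0
Move 8: W@(3,0) -> caps B=0 W=1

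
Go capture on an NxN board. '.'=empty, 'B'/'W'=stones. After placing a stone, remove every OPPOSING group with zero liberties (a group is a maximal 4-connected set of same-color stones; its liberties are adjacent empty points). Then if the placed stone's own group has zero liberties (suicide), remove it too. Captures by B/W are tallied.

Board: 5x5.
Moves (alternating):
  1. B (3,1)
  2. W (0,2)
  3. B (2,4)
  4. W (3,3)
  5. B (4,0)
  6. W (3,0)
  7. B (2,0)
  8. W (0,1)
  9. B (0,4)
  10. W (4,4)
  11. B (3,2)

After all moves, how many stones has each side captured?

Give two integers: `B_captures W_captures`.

Answer: 1 0

Derivation:
Move 1: B@(3,1) -> caps B=0 W=0
Move 2: W@(0,2) -> caps B=0 W=0
Move 3: B@(2,4) -> caps B=0 W=0
Move 4: W@(3,3) -> caps B=0 W=0
Move 5: B@(4,0) -> caps B=0 W=0
Move 6: W@(3,0) -> caps B=0 W=0
Move 7: B@(2,0) -> caps B=1 W=0
Move 8: W@(0,1) -> caps B=1 W=0
Move 9: B@(0,4) -> caps B=1 W=0
Move 10: W@(4,4) -> caps B=1 W=0
Move 11: B@(3,2) -> caps B=1 W=0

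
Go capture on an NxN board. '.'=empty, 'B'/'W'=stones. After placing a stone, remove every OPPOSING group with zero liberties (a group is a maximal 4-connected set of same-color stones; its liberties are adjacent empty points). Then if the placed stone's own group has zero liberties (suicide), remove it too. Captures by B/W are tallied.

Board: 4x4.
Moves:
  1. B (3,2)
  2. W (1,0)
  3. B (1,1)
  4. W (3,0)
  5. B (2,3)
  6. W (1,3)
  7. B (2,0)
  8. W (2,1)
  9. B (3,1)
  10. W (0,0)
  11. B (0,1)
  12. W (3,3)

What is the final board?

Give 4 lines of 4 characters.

Answer: WB..
WB.W
.W.B
WBB.

Derivation:
Move 1: B@(3,2) -> caps B=0 W=0
Move 2: W@(1,0) -> caps B=0 W=0
Move 3: B@(1,1) -> caps B=0 W=0
Move 4: W@(3,0) -> caps B=0 W=0
Move 5: B@(2,3) -> caps B=0 W=0
Move 6: W@(1,3) -> caps B=0 W=0
Move 7: B@(2,0) -> caps B=0 W=0
Move 8: W@(2,1) -> caps B=0 W=1
Move 9: B@(3,1) -> caps B=0 W=1
Move 10: W@(0,0) -> caps B=0 W=1
Move 11: B@(0,1) -> caps B=0 W=1
Move 12: W@(3,3) -> caps B=0 W=1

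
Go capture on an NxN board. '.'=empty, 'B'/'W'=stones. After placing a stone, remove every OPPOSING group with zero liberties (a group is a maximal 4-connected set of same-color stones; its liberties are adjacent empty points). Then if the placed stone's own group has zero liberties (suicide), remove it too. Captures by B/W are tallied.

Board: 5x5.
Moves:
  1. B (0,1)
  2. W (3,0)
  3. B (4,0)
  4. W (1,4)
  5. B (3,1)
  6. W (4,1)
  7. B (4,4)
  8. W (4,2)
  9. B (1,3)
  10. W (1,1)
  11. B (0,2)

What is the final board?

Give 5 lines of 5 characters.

Answer: .BB..
.W.BW
.....
WB...
.WW.B

Derivation:
Move 1: B@(0,1) -> caps B=0 W=0
Move 2: W@(3,0) -> caps B=0 W=0
Move 3: B@(4,0) -> caps B=0 W=0
Move 4: W@(1,4) -> caps B=0 W=0
Move 5: B@(3,1) -> caps B=0 W=0
Move 6: W@(4,1) -> caps B=0 W=1
Move 7: B@(4,4) -> caps B=0 W=1
Move 8: W@(4,2) -> caps B=0 W=1
Move 9: B@(1,3) -> caps B=0 W=1
Move 10: W@(1,1) -> caps B=0 W=1
Move 11: B@(0,2) -> caps B=0 W=1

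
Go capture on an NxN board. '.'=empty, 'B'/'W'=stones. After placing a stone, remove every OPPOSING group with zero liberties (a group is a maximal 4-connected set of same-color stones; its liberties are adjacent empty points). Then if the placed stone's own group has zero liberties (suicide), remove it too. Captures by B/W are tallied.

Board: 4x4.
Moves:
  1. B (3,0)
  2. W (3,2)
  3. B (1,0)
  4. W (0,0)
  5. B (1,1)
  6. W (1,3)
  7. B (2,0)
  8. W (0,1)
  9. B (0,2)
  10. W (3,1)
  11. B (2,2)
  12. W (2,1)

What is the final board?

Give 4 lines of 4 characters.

Answer: ..B.
BB.W
BWB.
BWW.

Derivation:
Move 1: B@(3,0) -> caps B=0 W=0
Move 2: W@(3,2) -> caps B=0 W=0
Move 3: B@(1,0) -> caps B=0 W=0
Move 4: W@(0,0) -> caps B=0 W=0
Move 5: B@(1,1) -> caps B=0 W=0
Move 6: W@(1,3) -> caps B=0 W=0
Move 7: B@(2,0) -> caps B=0 W=0
Move 8: W@(0,1) -> caps B=0 W=0
Move 9: B@(0,2) -> caps B=2 W=0
Move 10: W@(3,1) -> caps B=2 W=0
Move 11: B@(2,2) -> caps B=2 W=0
Move 12: W@(2,1) -> caps B=2 W=0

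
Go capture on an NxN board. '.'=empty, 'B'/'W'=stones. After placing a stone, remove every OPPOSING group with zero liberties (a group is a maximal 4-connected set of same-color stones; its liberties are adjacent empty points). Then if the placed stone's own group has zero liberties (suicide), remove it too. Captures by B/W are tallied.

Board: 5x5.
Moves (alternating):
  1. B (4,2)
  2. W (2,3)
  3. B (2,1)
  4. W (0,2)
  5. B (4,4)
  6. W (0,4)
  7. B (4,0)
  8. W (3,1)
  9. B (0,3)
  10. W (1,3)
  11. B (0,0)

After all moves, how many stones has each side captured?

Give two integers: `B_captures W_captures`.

Move 1: B@(4,2) -> caps B=0 W=0
Move 2: W@(2,3) -> caps B=0 W=0
Move 3: B@(2,1) -> caps B=0 W=0
Move 4: W@(0,2) -> caps B=0 W=0
Move 5: B@(4,4) -> caps B=0 W=0
Move 6: W@(0,4) -> caps B=0 W=0
Move 7: B@(4,0) -> caps B=0 W=0
Move 8: W@(3,1) -> caps B=0 W=0
Move 9: B@(0,3) -> caps B=0 W=0
Move 10: W@(1,3) -> caps B=0 W=1
Move 11: B@(0,0) -> caps B=0 W=1

Answer: 0 1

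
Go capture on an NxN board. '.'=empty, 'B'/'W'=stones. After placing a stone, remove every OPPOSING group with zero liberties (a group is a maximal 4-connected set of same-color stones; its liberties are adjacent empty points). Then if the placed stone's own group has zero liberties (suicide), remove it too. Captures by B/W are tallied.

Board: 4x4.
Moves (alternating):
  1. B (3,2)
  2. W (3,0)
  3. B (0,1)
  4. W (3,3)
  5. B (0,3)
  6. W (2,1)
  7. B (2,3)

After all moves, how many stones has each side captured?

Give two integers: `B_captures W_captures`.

Answer: 1 0

Derivation:
Move 1: B@(3,2) -> caps B=0 W=0
Move 2: W@(3,0) -> caps B=0 W=0
Move 3: B@(0,1) -> caps B=0 W=0
Move 4: W@(3,3) -> caps B=0 W=0
Move 5: B@(0,3) -> caps B=0 W=0
Move 6: W@(2,1) -> caps B=0 W=0
Move 7: B@(2,3) -> caps B=1 W=0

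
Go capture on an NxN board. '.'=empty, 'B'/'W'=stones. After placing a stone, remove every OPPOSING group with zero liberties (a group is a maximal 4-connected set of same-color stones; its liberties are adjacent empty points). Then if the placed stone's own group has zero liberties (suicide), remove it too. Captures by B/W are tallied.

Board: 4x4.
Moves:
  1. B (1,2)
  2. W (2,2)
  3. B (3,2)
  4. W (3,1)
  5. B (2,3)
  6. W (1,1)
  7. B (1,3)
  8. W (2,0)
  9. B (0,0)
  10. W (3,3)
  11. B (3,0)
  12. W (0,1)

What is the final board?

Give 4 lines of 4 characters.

Move 1: B@(1,2) -> caps B=0 W=0
Move 2: W@(2,2) -> caps B=0 W=0
Move 3: B@(3,2) -> caps B=0 W=0
Move 4: W@(3,1) -> caps B=0 W=0
Move 5: B@(2,3) -> caps B=0 W=0
Move 6: W@(1,1) -> caps B=0 W=0
Move 7: B@(1,3) -> caps B=0 W=0
Move 8: W@(2,0) -> caps B=0 W=0
Move 9: B@(0,0) -> caps B=0 W=0
Move 10: W@(3,3) -> caps B=0 W=1
Move 11: B@(3,0) -> caps B=0 W=1
Move 12: W@(0,1) -> caps B=0 W=1

Answer: BW..
.WBB
W.WB
.W.W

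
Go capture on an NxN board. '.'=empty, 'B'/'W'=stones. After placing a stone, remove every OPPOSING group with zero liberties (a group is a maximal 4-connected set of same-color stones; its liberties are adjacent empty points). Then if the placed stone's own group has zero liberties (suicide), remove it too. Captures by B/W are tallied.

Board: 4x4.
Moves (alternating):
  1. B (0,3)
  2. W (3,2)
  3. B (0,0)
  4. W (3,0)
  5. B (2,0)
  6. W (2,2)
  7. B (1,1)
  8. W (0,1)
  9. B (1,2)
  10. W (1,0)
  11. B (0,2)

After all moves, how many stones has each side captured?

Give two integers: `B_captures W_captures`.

Answer: 0 1

Derivation:
Move 1: B@(0,3) -> caps B=0 W=0
Move 2: W@(3,2) -> caps B=0 W=0
Move 3: B@(0,0) -> caps B=0 W=0
Move 4: W@(3,0) -> caps B=0 W=0
Move 5: B@(2,0) -> caps B=0 W=0
Move 6: W@(2,2) -> caps B=0 W=0
Move 7: B@(1,1) -> caps B=0 W=0
Move 8: W@(0,1) -> caps B=0 W=0
Move 9: B@(1,2) -> caps B=0 W=0
Move 10: W@(1,0) -> caps B=0 W=1
Move 11: B@(0,2) -> caps B=0 W=1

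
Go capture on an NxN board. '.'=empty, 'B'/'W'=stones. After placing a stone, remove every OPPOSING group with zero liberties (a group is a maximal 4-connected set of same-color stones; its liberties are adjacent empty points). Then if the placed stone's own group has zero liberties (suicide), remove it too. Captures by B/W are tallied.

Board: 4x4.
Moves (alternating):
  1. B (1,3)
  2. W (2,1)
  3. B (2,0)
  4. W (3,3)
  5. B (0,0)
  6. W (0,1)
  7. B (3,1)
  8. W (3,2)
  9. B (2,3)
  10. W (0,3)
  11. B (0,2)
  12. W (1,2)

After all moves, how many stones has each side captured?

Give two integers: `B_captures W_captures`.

Move 1: B@(1,3) -> caps B=0 W=0
Move 2: W@(2,1) -> caps B=0 W=0
Move 3: B@(2,0) -> caps B=0 W=0
Move 4: W@(3,3) -> caps B=0 W=0
Move 5: B@(0,0) -> caps B=0 W=0
Move 6: W@(0,1) -> caps B=0 W=0
Move 7: B@(3,1) -> caps B=0 W=0
Move 8: W@(3,2) -> caps B=0 W=0
Move 9: B@(2,3) -> caps B=0 W=0
Move 10: W@(0,3) -> caps B=0 W=0
Move 11: B@(0,2) -> caps B=1 W=0
Move 12: W@(1,2) -> caps B=1 W=0

Answer: 1 0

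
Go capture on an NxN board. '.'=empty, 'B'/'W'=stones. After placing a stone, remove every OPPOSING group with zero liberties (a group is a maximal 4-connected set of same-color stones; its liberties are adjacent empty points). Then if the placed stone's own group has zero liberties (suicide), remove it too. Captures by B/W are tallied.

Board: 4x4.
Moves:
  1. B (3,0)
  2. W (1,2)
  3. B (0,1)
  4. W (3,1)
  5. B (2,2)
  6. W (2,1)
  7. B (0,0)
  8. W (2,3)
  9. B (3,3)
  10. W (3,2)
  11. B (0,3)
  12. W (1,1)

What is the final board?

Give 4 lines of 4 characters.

Move 1: B@(3,0) -> caps B=0 W=0
Move 2: W@(1,2) -> caps B=0 W=0
Move 3: B@(0,1) -> caps B=0 W=0
Move 4: W@(3,1) -> caps B=0 W=0
Move 5: B@(2,2) -> caps B=0 W=0
Move 6: W@(2,1) -> caps B=0 W=0
Move 7: B@(0,0) -> caps B=0 W=0
Move 8: W@(2,3) -> caps B=0 W=0
Move 9: B@(3,3) -> caps B=0 W=0
Move 10: W@(3,2) -> caps B=0 W=2
Move 11: B@(0,3) -> caps B=0 W=2
Move 12: W@(1,1) -> caps B=0 W=2

Answer: BB.B
.WW.
.W.W
BWW.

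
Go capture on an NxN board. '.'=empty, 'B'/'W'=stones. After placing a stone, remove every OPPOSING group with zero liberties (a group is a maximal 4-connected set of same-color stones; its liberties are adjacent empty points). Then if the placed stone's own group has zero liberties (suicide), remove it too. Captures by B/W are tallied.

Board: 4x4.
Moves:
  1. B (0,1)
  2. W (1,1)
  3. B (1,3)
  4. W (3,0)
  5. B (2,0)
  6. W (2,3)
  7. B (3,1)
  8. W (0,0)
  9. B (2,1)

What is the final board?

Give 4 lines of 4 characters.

Answer: WB..
.W.B
BB.W
.B..

Derivation:
Move 1: B@(0,1) -> caps B=0 W=0
Move 2: W@(1,1) -> caps B=0 W=0
Move 3: B@(1,3) -> caps B=0 W=0
Move 4: W@(3,0) -> caps B=0 W=0
Move 5: B@(2,0) -> caps B=0 W=0
Move 6: W@(2,3) -> caps B=0 W=0
Move 7: B@(3,1) -> caps B=1 W=0
Move 8: W@(0,0) -> caps B=1 W=0
Move 9: B@(2,1) -> caps B=1 W=0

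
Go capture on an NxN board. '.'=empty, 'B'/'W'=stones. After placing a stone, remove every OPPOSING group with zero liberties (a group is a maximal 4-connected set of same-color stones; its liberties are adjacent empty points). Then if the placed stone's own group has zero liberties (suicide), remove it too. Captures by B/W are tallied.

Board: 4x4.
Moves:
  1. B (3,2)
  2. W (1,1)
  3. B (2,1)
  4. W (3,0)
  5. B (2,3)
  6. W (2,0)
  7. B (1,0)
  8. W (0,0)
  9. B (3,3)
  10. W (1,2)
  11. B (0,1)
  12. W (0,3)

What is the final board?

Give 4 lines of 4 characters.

Move 1: B@(3,2) -> caps B=0 W=0
Move 2: W@(1,1) -> caps B=0 W=0
Move 3: B@(2,1) -> caps B=0 W=0
Move 4: W@(3,0) -> caps B=0 W=0
Move 5: B@(2,3) -> caps B=0 W=0
Move 6: W@(2,0) -> caps B=0 W=0
Move 7: B@(1,0) -> caps B=0 W=0
Move 8: W@(0,0) -> caps B=0 W=1
Move 9: B@(3,3) -> caps B=0 W=1
Move 10: W@(1,2) -> caps B=0 W=1
Move 11: B@(0,1) -> caps B=0 W=1
Move 12: W@(0,3) -> caps B=0 W=1

Answer: WB.W
.WW.
WB.B
W.BB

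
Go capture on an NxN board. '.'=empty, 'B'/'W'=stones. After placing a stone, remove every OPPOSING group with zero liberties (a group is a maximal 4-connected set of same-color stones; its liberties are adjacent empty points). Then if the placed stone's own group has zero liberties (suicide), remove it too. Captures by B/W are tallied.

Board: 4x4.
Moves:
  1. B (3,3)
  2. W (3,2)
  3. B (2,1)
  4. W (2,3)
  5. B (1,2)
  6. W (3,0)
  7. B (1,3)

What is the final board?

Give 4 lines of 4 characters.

Answer: ....
..BB
.B.W
W.W.

Derivation:
Move 1: B@(3,3) -> caps B=0 W=0
Move 2: W@(3,2) -> caps B=0 W=0
Move 3: B@(2,1) -> caps B=0 W=0
Move 4: W@(2,3) -> caps B=0 W=1
Move 5: B@(1,2) -> caps B=0 W=1
Move 6: W@(3,0) -> caps B=0 W=1
Move 7: B@(1,3) -> caps B=0 W=1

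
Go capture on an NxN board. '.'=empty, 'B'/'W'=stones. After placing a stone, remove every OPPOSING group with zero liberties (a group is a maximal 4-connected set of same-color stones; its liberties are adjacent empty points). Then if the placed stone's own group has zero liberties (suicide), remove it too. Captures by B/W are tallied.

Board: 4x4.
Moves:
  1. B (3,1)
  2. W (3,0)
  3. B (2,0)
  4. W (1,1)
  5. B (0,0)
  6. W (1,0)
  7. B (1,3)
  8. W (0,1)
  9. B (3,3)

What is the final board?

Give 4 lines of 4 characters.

Answer: .W..
WW.B
B...
.B.B

Derivation:
Move 1: B@(3,1) -> caps B=0 W=0
Move 2: W@(3,0) -> caps B=0 W=0
Move 3: B@(2,0) -> caps B=1 W=0
Move 4: W@(1,1) -> caps B=1 W=0
Move 5: B@(0,0) -> caps B=1 W=0
Move 6: W@(1,0) -> caps B=1 W=0
Move 7: B@(1,3) -> caps B=1 W=0
Move 8: W@(0,1) -> caps B=1 W=1
Move 9: B@(3,3) -> caps B=1 W=1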